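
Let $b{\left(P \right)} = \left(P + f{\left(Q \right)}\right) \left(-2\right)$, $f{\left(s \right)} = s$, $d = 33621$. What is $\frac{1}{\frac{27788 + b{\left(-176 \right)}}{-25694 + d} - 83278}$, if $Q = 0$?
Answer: $- \frac{7927}{660116566} \approx -1.2008 \cdot 10^{-5}$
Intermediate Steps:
$b{\left(P \right)} = - 2 P$ ($b{\left(P \right)} = \left(P + 0\right) \left(-2\right) = P \left(-2\right) = - 2 P$)
$\frac{1}{\frac{27788 + b{\left(-176 \right)}}{-25694 + d} - 83278} = \frac{1}{\frac{27788 - -352}{-25694 + 33621} - 83278} = \frac{1}{\frac{27788 + 352}{7927} - 83278} = \frac{1}{28140 \cdot \frac{1}{7927} - 83278} = \frac{1}{\frac{28140}{7927} - 83278} = \frac{1}{- \frac{660116566}{7927}} = - \frac{7927}{660116566}$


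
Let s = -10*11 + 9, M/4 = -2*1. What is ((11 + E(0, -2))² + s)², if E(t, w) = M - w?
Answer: 5776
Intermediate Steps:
M = -8 (M = 4*(-2*1) = 4*(-2) = -8)
E(t, w) = -8 - w
s = -101 (s = -110 + 9 = -101)
((11 + E(0, -2))² + s)² = ((11 + (-8 - 1*(-2)))² - 101)² = ((11 + (-8 + 2))² - 101)² = ((11 - 6)² - 101)² = (5² - 101)² = (25 - 101)² = (-76)² = 5776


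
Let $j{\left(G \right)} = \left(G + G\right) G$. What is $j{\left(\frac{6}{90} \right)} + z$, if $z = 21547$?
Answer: $\frac{4848077}{225} \approx 21547.0$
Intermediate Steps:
$j{\left(G \right)} = 2 G^{2}$ ($j{\left(G \right)} = 2 G G = 2 G^{2}$)
$j{\left(\frac{6}{90} \right)} + z = 2 \left(\frac{6}{90}\right)^{2} + 21547 = 2 \left(6 \cdot \frac{1}{90}\right)^{2} + 21547 = \frac{2}{225} + 21547 = \frac{4848077}{225}$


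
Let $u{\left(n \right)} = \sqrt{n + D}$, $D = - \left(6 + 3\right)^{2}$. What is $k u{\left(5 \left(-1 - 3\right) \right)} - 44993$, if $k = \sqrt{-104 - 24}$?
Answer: $-44993 - 8 \sqrt{202} \approx -45107.0$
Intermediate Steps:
$k = 8 i \sqrt{2}$ ($k = \sqrt{-128} = 8 i \sqrt{2} \approx 11.314 i$)
$D = -81$ ($D = - 9^{2} = \left(-1\right) 81 = -81$)
$u{\left(n \right)} = \sqrt{-81 + n}$ ($u{\left(n \right)} = \sqrt{n - 81} = \sqrt{-81 + n}$)
$k u{\left(5 \left(-1 - 3\right) \right)} - 44993 = 8 i \sqrt{2} \sqrt{-81 + 5 \left(-1 - 3\right)} - 44993 = 8 i \sqrt{2} \sqrt{-81 + 5 \left(-4\right)} - 44993 = 8 i \sqrt{2} \sqrt{-81 - 20} - 44993 = 8 i \sqrt{2} \sqrt{-101} - 44993 = 8 i \sqrt{2} i \sqrt{101} - 44993 = - 8 \sqrt{202} - 44993 = -44993 - 8 \sqrt{202}$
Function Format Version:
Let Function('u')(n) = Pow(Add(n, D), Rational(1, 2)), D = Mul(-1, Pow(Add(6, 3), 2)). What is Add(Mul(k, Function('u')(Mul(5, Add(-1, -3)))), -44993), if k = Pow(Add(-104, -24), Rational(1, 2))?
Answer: Add(-44993, Mul(-8, Pow(202, Rational(1, 2)))) ≈ -45107.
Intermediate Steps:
k = Mul(8, I, Pow(2, Rational(1, 2))) (k = Pow(-128, Rational(1, 2)) = Mul(8, I, Pow(2, Rational(1, 2))) ≈ Mul(11.314, I))
D = -81 (D = Mul(-1, Pow(9, 2)) = Mul(-1, 81) = -81)
Function('u')(n) = Pow(Add(-81, n), Rational(1, 2)) (Function('u')(n) = Pow(Add(n, -81), Rational(1, 2)) = Pow(Add(-81, n), Rational(1, 2)))
Add(Mul(k, Function('u')(Mul(5, Add(-1, -3)))), -44993) = Add(Mul(Mul(8, I, Pow(2, Rational(1, 2))), Pow(Add(-81, Mul(5, Add(-1, -3))), Rational(1, 2))), -44993) = Add(Mul(Mul(8, I, Pow(2, Rational(1, 2))), Pow(Add(-81, Mul(5, -4)), Rational(1, 2))), -44993) = Add(Mul(Mul(8, I, Pow(2, Rational(1, 2))), Pow(Add(-81, -20), Rational(1, 2))), -44993) = Add(Mul(Mul(8, I, Pow(2, Rational(1, 2))), Pow(-101, Rational(1, 2))), -44993) = Add(Mul(Mul(8, I, Pow(2, Rational(1, 2))), Mul(I, Pow(101, Rational(1, 2)))), -44993) = Add(Mul(-8, Pow(202, Rational(1, 2))), -44993) = Add(-44993, Mul(-8, Pow(202, Rational(1, 2))))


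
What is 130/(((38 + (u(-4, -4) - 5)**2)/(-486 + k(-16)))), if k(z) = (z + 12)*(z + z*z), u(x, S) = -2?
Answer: -62660/29 ≈ -2160.7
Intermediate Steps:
k(z) = (12 + z)*(z + z**2)
130/(((38 + (u(-4, -4) - 5)**2)/(-486 + k(-16)))) = 130/(((38 + (-2 - 5)**2)/(-486 - 16*(12 + (-16)**2 + 13*(-16))))) = 130/(((38 + (-7)**2)/(-486 - 16*(12 + 256 - 208)))) = 130/(((38 + 49)/(-486 - 16*60))) = 130/((87/(-486 - 960))) = 130/((87/(-1446))) = 130/((87*(-1/1446))) = 130/(-29/482) = 130*(-482/29) = -62660/29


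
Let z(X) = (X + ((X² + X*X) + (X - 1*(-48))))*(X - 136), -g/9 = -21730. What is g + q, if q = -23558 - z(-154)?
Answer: 13851892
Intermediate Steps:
g = 195570 (g = -9*(-21730) = 195570)
z(X) = (-136 + X)*(48 + 2*X + 2*X²) (z(X) = (X + ((X² + X²) + (X + 48)))*(-136 + X) = (X + (2*X² + (48 + X)))*(-136 + X) = (X + (48 + X + 2*X²))*(-136 + X) = (48 + 2*X + 2*X²)*(-136 + X) = (-136 + X)*(48 + 2*X + 2*X²))
q = 13656322 (q = -23558 - (-6528 - 270*(-154)² - 224*(-154) + 2*(-154)³) = -23558 - (-6528 - 270*23716 + 34496 + 2*(-3652264)) = -23558 - (-6528 - 6403320 + 34496 - 7304528) = -23558 - 1*(-13679880) = -23558 + 13679880 = 13656322)
g + q = 195570 + 13656322 = 13851892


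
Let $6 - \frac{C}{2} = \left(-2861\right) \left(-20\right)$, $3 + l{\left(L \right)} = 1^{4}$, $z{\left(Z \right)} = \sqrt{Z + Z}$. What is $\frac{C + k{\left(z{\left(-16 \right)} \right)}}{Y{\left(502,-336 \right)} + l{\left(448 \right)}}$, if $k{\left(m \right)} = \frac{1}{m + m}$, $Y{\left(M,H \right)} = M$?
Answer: $- \frac{28607}{125} - \frac{i \sqrt{2}}{8000} \approx -228.86 - 0.00017678 i$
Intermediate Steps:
$z{\left(Z \right)} = \sqrt{2} \sqrt{Z}$ ($z{\left(Z \right)} = \sqrt{2 Z} = \sqrt{2} \sqrt{Z}$)
$k{\left(m \right)} = \frac{1}{2 m}$
$l{\left(L \right)} = -2$ ($l{\left(L \right)} = -3 + 1^{4} = -3 + 1 = -2$)
$C = -114428$ ($C = 12 - 2 \left(\left(-2861\right) \left(-20\right)\right) = 12 - 114440 = -114428$)
$\frac{C + k{\left(z{\left(-16 \right)} \right)}}{Y{\left(502,-336 \right)} + l{\left(448 \right)}} = \frac{-114428 + \frac{1}{2 \sqrt{2} \sqrt{-16}}}{502 - 2} = \frac{-114428 + \frac{1}{2 \sqrt{2} \cdot 4 i}}{500} = \left(-114428 + \frac{1}{2 \cdot 4 i \sqrt{2}}\right) \frac{1}{500} = \left(-114428 + \frac{\left(- \frac{1}{8}\right) i \sqrt{2}}{2}\right) \frac{1}{500} = \left(-114428 - \frac{i \sqrt{2}}{16}\right) \frac{1}{500} = - \frac{28607}{125} - \frac{i \sqrt{2}}{8000}$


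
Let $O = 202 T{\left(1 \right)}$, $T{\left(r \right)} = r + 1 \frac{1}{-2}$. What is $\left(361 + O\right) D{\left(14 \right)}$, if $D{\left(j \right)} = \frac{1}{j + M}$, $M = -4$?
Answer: $\frac{231}{5} \approx 46.2$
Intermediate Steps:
$T{\left(r \right)} = - \frac{1}{2} + r$ ($T{\left(r \right)} = r + 1 \left(- \frac{1}{2}\right) = r - \frac{1}{2} = - \frac{1}{2} + r$)
$D{\left(j \right)} = \frac{1}{-4 + j}$ ($D{\left(j \right)} = \frac{1}{j - 4} = \frac{1}{-4 + j}$)
$O = 101$ ($O = 202 \left(- \frac{1}{2} + 1\right) = 202 \cdot \frac{1}{2} = 101$)
$\left(361 + O\right) D{\left(14 \right)} = \frac{361 + 101}{-4 + 14} = \frac{462}{10} = 462 \cdot \frac{1}{10} = \frac{231}{5}$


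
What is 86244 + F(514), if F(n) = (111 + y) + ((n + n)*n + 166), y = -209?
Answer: 614704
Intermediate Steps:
F(n) = 68 + 2*n**2 (F(n) = (111 - 209) + ((n + n)*n + 166) = -98 + ((2*n)*n + 166) = -98 + (2*n**2 + 166) = -98 + (166 + 2*n**2) = 68 + 2*n**2)
86244 + F(514) = 86244 + (68 + 2*514**2) = 86244 + (68 + 2*264196) = 86244 + (68 + 528392) = 86244 + 528460 = 614704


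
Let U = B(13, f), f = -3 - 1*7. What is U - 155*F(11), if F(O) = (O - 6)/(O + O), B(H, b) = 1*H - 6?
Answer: -621/22 ≈ -28.227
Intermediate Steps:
f = -10 (f = -3 - 7 = -10)
B(H, b) = -6 + H (B(H, b) = H - 6 = -6 + H)
U = 7 (U = -6 + 13 = 7)
F(O) = (-6 + O)/(2*O) (F(O) = (-6 + O)/((2*O)) = (-6 + O)*(1/(2*O)) = (-6 + O)/(2*O))
U - 155*F(11) = 7 - 155*(-6 + 11)/(2*11) = 7 - 155*5/(2*11) = 7 - 155*5/22 = 7 - 775/22 = -621/22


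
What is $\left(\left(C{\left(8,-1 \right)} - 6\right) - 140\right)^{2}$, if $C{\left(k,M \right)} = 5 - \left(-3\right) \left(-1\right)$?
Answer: $20736$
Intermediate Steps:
$C{\left(k,M \right)} = 2$ ($C{\left(k,M \right)} = 5 - 3 = 2$)
$\left(\left(C{\left(8,-1 \right)} - 6\right) - 140\right)^{2} = \left(\left(2 - 6\right) - 140\right)^{2} = \left(-4 - 140\right)^{2} = \left(-144\right)^{2} = 20736$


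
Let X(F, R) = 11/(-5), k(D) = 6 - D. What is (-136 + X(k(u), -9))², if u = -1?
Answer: 477481/25 ≈ 19099.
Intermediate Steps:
X(F, R) = -11/5 (X(F, R) = 11*(-⅕) = -11/5)
(-136 + X(k(u), -9))² = (-136 - 11/5)² = (-691/5)² = 477481/25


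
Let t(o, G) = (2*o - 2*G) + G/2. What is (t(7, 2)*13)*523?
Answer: 74789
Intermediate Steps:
t(o, G) = 2*o - 3*G/2 (t(o, G) = (-2*G + 2*o) + G*(½) = (-2*G + 2*o) + G/2 = 2*o - 3*G/2)
(t(7, 2)*13)*523 = ((2*7 - 3/2*2)*13)*523 = ((14 - 3)*13)*523 = (11*13)*523 = 143*523 = 74789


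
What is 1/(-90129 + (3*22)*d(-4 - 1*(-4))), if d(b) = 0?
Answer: -1/90129 ≈ -1.1095e-5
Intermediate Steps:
1/(-90129 + (3*22)*d(-4 - 1*(-4))) = 1/(-90129 + (3*22)*0) = 1/(-90129 + 66*0) = 1/(-90129 + 0) = 1/(-90129) = -1/90129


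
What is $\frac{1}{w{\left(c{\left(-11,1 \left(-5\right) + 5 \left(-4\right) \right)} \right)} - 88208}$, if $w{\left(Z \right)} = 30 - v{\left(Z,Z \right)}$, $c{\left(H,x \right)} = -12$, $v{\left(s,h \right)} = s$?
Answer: $- \frac{1}{88166} \approx -1.1342 \cdot 10^{-5}$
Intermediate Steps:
$w{\left(Z \right)} = 30 - Z$
$\frac{1}{w{\left(c{\left(-11,1 \left(-5\right) + 5 \left(-4\right) \right)} \right)} - 88208} = \frac{1}{\left(30 - -12\right) - 88208} = \frac{1}{\left(30 + 12\right) - 88208} = \frac{1}{42 - 88208} = \frac{1}{-88166} = - \frac{1}{88166}$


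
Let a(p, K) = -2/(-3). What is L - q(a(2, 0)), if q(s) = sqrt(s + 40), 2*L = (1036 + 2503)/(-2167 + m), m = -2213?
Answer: -3539/8760 - sqrt(366)/3 ≈ -6.7810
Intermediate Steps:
a(p, K) = 2/3 (a(p, K) = -2*(-1/3) = 2/3)
L = -3539/8760 (L = ((1036 + 2503)/(-2167 - 2213))/2 = (3539/(-4380))/2 = (3539*(-1/4380))/2 = (1/2)*(-3539/4380) = -3539/8760 ≈ -0.40400)
q(s) = sqrt(40 + s)
L - q(a(2, 0)) = -3539/8760 - sqrt(40 + 2/3) = -3539/8760 - sqrt(122/3) = -3539/8760 - sqrt(366)/3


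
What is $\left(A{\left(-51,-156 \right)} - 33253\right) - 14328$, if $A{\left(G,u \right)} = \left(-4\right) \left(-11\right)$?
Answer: $-47537$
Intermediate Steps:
$A{\left(G,u \right)} = 44$
$\left(A{\left(-51,-156 \right)} - 33253\right) - 14328 = \left(44 - 33253\right) - 14328 = -33209 - 14328 = -47537$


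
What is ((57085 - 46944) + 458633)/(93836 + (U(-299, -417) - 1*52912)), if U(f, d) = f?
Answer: 468774/40625 ≈ 11.539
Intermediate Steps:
((57085 - 46944) + 458633)/(93836 + (U(-299, -417) - 1*52912)) = ((57085 - 46944) + 458633)/(93836 + (-299 - 1*52912)) = (10141 + 458633)/(93836 + (-299 - 52912)) = 468774/(93836 - 53211) = 468774/40625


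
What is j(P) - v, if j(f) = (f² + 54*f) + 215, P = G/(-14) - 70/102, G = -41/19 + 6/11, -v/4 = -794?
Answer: -66616211023799/22268399076 ≈ -2991.5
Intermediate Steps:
v = 3176 (v = -4*(-794) = 3176)
G = -337/209 (G = -41*1/19 + 6*(1/11) = -41/19 + 6/11 = -337/209 ≈ -1.6124)
P = -85223/149226 (P = -337/209/(-14) - 70/102 = -337/209*(-1/14) - 70*1/102 = 337/2926 - 35/51 = -85223/149226 ≈ -0.57110)
j(f) = 215 + f² + 54*f
j(P) - v = (215 + (-85223/149226)² + 54*(-85223/149226)) - 1*3176 = (215 + 7262959729/22268399076 - 767007/24871) - 3176 = 4108224441577/22268399076 - 3176 = -66616211023799/22268399076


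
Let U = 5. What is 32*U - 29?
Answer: 131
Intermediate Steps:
32*U - 29 = 32*5 - 29 = 160 - 29 = 131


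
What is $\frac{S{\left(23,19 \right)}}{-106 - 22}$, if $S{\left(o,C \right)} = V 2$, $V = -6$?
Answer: $\frac{3}{32} \approx 0.09375$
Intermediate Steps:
$S{\left(o,C \right)} = -12$ ($S{\left(o,C \right)} = \left(-6\right) 2 = -12$)
$\frac{S{\left(23,19 \right)}}{-106 - 22} = - \frac{12}{-106 - 22} = - \frac{12}{-128} = \left(-12\right) \left(- \frac{1}{128}\right) = \frac{3}{32}$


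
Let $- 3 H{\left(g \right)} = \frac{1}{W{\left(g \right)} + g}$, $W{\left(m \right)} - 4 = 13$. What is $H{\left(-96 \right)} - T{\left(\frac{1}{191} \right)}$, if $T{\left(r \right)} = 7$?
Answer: $- \frac{1658}{237} \approx -6.9958$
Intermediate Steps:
$W{\left(m \right)} = 17$ ($W{\left(m \right)} = 4 + 13 = 17$)
$H{\left(g \right)} = - \frac{1}{3 \left(17 + g\right)}$
$H{\left(-96 \right)} - T{\left(\frac{1}{191} \right)} = - \frac{1}{51 + 3 \left(-96\right)} - 7 = - \frac{1}{51 - 288} - 7 = - \frac{1}{-237} - 7 = \left(-1\right) \left(- \frac{1}{237}\right) - 7 = \frac{1}{237} - 7 = - \frac{1658}{237}$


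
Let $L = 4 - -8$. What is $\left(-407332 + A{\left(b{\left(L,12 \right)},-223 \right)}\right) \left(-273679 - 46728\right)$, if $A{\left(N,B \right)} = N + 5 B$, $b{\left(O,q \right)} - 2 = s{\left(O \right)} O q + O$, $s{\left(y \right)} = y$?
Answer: $130311128935$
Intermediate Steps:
$L = 12$ ($L = 4 + 8 = 12$)
$b{\left(O,q \right)} = 2 + O + q O^{2}$ ($b{\left(O,q \right)} = 2 + \left(O O q + O\right) = 2 + \left(O^{2} q + O\right) = 2 + \left(q O^{2} + O\right) = 2 + \left(O + q O^{2}\right) = 2 + O + q O^{2}$)
$\left(-407332 + A{\left(b{\left(L,12 \right)},-223 \right)}\right) \left(-273679 - 46728\right) = \left(-407332 + \left(\left(2 + 12 + 12 \cdot 12^{2}\right) + 5 \left(-223\right)\right)\right) \left(-273679 - 46728\right) = \left(-407332 + \left(\left(2 + 12 + 12 \cdot 144\right) - 1115\right)\right) \left(-320407\right) = \left(-407332 + \left(\left(2 + 12 + 1728\right) - 1115\right)\right) \left(-320407\right) = \left(-407332 + \left(1742 - 1115\right)\right) \left(-320407\right) = \left(-407332 + 627\right) \left(-320407\right) = \left(-406705\right) \left(-320407\right) = 130311128935$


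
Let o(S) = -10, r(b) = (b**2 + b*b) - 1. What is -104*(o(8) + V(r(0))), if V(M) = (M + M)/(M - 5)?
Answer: 3016/3 ≈ 1005.3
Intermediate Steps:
r(b) = -1 + 2*b**2 (r(b) = (b**2 + b**2) - 1 = 2*b**2 - 1 = -1 + 2*b**2)
V(M) = 2*M/(-5 + M) (V(M) = (2*M)/(-5 + M) = 2*M/(-5 + M))
-104*(o(8) + V(r(0))) = -104*(-10 + 2*(-1 + 2*0**2)/(-5 + (-1 + 2*0**2))) = -104*(-10 + 2*(-1 + 2*0)/(-5 + (-1 + 2*0))) = -104*(-10 + 2*(-1 + 0)/(-5 + (-1 + 0))) = -104*(-10 + 2*(-1)/(-5 - 1)) = -104*(-10 + 2*(-1)/(-6)) = -104*(-10 + 2*(-1)*(-1/6)) = -104*(-10 + 1/3) = -104*(-29/3) = 3016/3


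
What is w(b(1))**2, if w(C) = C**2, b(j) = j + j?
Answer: 16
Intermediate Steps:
b(j) = 2*j
w(b(1))**2 = ((2*1)**2)**2 = (2**2)**2 = 4**2 = 16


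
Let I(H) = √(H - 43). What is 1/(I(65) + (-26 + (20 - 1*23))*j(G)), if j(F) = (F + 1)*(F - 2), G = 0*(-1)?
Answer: 29/1671 - √22/3342 ≈ 0.015951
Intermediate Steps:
G = 0
I(H) = √(-43 + H)
j(F) = (1 + F)*(-2 + F)
1/(I(65) + (-26 + (20 - 1*23))*j(G)) = 1/(√(-43 + 65) + (-26 + (20 - 1*23))*(-2 + 0² - 1*0)) = 1/(√22 + (-26 + (20 - 23))*(-2 + 0 + 0)) = 1/(√22 + (-26 - 3)*(-2)) = 1/(√22 - 29*(-2)) = 1/(√22 + 58) = 1/(58 + √22)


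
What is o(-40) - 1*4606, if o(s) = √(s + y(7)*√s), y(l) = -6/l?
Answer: -4606 + 2*√(-490 - 21*I*√10)/7 ≈ -4605.6 - 6.339*I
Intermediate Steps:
o(s) = √(s - 6*√s/7) (o(s) = √(s + (-6/7)*√s) = √(s + (-6*⅐)*√s) = √(s - 6*√s/7))
o(-40) - 1*4606 = √(-84*I*√10 + 49*(-40))/7 - 1*4606 = √(-84*I*√10 - 1960)/7 - 4606 = √(-1960 - 84*I*√10)/7 - 4606 = -4606 + √(-1960 - 84*I*√10)/7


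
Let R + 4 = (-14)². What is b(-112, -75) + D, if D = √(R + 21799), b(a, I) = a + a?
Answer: -224 + √21991 ≈ -75.706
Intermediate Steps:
b(a, I) = 2*a
R = 192 (R = -4 + (-14)² = -4 + 196 = 192)
D = √21991 (D = √(192 + 21799) = √21991 ≈ 148.29)
b(-112, -75) + D = 2*(-112) + √21991 = -224 + √21991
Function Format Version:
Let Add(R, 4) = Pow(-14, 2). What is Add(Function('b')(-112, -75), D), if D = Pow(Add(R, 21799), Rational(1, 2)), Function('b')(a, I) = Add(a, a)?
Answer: Add(-224, Pow(21991, Rational(1, 2))) ≈ -75.706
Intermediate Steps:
Function('b')(a, I) = Mul(2, a)
R = 192 (R = Add(-4, Pow(-14, 2)) = Add(-4, 196) = 192)
D = Pow(21991, Rational(1, 2)) (D = Pow(Add(192, 21799), Rational(1, 2)) = Pow(21991, Rational(1, 2)) ≈ 148.29)
Add(Function('b')(-112, -75), D) = Add(Mul(2, -112), Pow(21991, Rational(1, 2))) = Add(-224, Pow(21991, Rational(1, 2)))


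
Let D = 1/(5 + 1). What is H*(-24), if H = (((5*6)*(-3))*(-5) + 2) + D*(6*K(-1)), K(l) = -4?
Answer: -10752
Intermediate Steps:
D = 1/6 ≈ 0.16667
H = 448 (H = (((5*6)*(-3))*(-5) + 2) + (6*(-4))/6 = ((30*(-3))*(-5) + 2) + (1/6)*(-24) = (-90*(-5) + 2) - 4 = (450 + 2) - 4 = 452 - 4 = 448)
H*(-24) = 448*(-24) = -10752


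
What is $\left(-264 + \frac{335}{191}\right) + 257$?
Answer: $- \frac{1002}{191} \approx -5.2461$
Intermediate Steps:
$\left(-264 + \frac{335}{191}\right) + 257 = - \frac{50089}{191} + 257 = - \frac{1002}{191}$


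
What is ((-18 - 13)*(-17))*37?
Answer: 19499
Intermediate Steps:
((-18 - 13)*(-17))*37 = -31*(-17)*37 = 527*37 = 19499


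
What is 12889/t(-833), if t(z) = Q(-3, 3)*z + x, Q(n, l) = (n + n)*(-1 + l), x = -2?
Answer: 12889/9994 ≈ 1.2897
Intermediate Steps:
Q(n, l) = 2*n*(-1 + l) (Q(n, l) = (2*n)*(-1 + l) = 2*n*(-1 + l))
t(z) = -2 - 12*z (t(z) = (2*(-3)*(-1 + 3))*z - 2 = (2*(-3)*2)*z - 2 = -12*z - 2 = -2 - 12*z)
12889/t(-833) = 12889/(-2 - 12*(-833)) = 12889/(-2 + 9996) = 12889/9994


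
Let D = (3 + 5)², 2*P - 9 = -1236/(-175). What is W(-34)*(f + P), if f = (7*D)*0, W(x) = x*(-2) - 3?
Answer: 36543/70 ≈ 522.04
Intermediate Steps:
P = 2811/350 (P = 9/2 + (-1236/(-175))/2 = 9/2 + (-1236*(-1/175))/2 = 9/2 + (½)*(1236/175) = 9/2 + 618/175 = 2811/350 ≈ 8.0314)
D = 64 (D = 8² = 64)
W(x) = -3 - 2*x (W(x) = -2*x - 3 = -3 - 2*x)
f = 0 (f = (7*64)*0 = 448*0 = 0)
W(-34)*(f + P) = (-3 - 2*(-34))*(0 + 2811/350) = (-3 + 68)*(2811/350) = 65*(2811/350) = 36543/70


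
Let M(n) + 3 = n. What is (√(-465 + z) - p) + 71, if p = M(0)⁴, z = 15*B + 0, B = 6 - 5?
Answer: -10 + 15*I*√2 ≈ -10.0 + 21.213*I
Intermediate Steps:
B = 1
M(n) = -3 + n
z = 15 (z = 15*1 + 0 = 15 + 0 = 15)
p = 81 (p = (-3 + 0)⁴ = (-3)⁴ = 81)
(√(-465 + z) - p) + 71 = (√(-465 + 15) - 1*81) + 71 = (√(-450) - 81) + 71 = (15*I*√2 - 81) + 71 = (-81 + 15*I*√2) + 71 = -10 + 15*I*√2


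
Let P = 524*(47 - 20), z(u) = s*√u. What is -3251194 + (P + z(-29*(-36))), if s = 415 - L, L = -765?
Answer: -3237046 + 7080*√29 ≈ -3.1989e+6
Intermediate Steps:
s = 1180 (s = 415 - 1*(-765) = 415 + 765 = 1180)
z(u) = 1180*√u
P = 14148 (P = 524*27 = 14148)
-3251194 + (P + z(-29*(-36))) = -3251194 + (14148 + 1180*√(-29*(-36))) = -3251194 + (14148 + 1180*√1044) = -3251194 + (14148 + 1180*(6*√29)) = -3251194 + (14148 + 7080*√29) = -3237046 + 7080*√29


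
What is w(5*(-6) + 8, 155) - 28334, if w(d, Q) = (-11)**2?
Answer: -28213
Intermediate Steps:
w(d, Q) = 121
w(5*(-6) + 8, 155) - 28334 = 121 - 28334 = -28213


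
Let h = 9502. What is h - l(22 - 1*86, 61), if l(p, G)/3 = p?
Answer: 9694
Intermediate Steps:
l(p, G) = 3*p
h - l(22 - 1*86, 61) = 9502 - 3*(22 - 1*86) = 9502 - 3*(22 - 86) = 9502 - 3*(-64) = 9502 - 1*(-192) = 9502 + 192 = 9694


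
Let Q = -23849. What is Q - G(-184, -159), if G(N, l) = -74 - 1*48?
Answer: -23727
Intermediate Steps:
G(N, l) = -122 (G(N, l) = -74 - 48 = -122)
Q - G(-184, -159) = -23849 - 1*(-122) = -23849 + 122 = -23727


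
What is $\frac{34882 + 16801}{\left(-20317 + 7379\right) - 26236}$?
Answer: $- \frac{51683}{39174} \approx -1.3193$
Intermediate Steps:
$\frac{34882 + 16801}{\left(-20317 + 7379\right) - 26236} = \frac{51683}{-12938 - 26236} = \frac{51683}{-39174} = 51683 \left(- \frac{1}{39174}\right) = - \frac{51683}{39174}$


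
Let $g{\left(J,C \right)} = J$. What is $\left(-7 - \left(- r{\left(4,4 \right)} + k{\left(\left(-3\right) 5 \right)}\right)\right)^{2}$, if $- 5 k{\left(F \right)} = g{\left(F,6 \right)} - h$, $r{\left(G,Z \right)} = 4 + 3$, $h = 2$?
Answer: $\frac{289}{25} \approx 11.56$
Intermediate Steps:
$r{\left(G,Z \right)} = 7$
$k{\left(F \right)} = \frac{2}{5} - \frac{F}{5}$ ($k{\left(F \right)} = - \frac{F - 2}{5} = - \frac{-2 + F}{5} = \frac{2}{5} - \frac{F}{5}$)
$\left(-7 - \left(- r{\left(4,4 \right)} + k{\left(\left(-3\right) 5 \right)}\right)\right)^{2} = \left(-7 + \left(7 - \left(\frac{2}{5} - \frac{\left(-3\right) 5}{5}\right)\right)\right)^{2} = \left(-7 + \left(7 - \left(\frac{2}{5} - -3\right)\right)\right)^{2} = \left(-7 + \left(7 - \left(\frac{2}{5} + 3\right)\right)\right)^{2} = \left(-7 + \left(7 - \frac{17}{5}\right)\right)^{2} = \left(-7 + \frac{18}{5}\right)^{2} = \left(- \frac{17}{5}\right)^{2} = \frac{289}{25}$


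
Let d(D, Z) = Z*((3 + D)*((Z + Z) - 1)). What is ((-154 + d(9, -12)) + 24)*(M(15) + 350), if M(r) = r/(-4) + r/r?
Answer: 2409915/2 ≈ 1.2050e+6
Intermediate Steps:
d(D, Z) = Z*(-1 + 2*Z)*(3 + D) (d(D, Z) = Z*((3 + D)*(2*Z - 1)) = Z*((3 + D)*(-1 + 2*Z)) = Z*((-1 + 2*Z)*(3 + D)) = Z*(-1 + 2*Z)*(3 + D))
M(r) = 1 - r/4 (M(r) = r*(-1/4) + 1 = -r/4 + 1 = 1 - r/4)
((-154 + d(9, -12)) + 24)*(M(15) + 350) = ((-154 - 12*(-3 - 1*9 + 6*(-12) + 2*9*(-12))) + 24)*((1 - 1/4*15) + 350) = ((-154 - 12*(-3 - 9 - 72 - 216)) + 24)*((1 - 15/4) + 350) = ((-154 - 12*(-300)) + 24)*(-11/4 + 350) = ((-154 + 3600) + 24)*(1389/4) = (3446 + 24)*(1389/4) = 3470*(1389/4) = 2409915/2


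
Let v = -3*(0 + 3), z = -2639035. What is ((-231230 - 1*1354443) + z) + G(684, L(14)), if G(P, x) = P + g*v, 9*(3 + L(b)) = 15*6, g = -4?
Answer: -4223988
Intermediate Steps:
L(b) = 7 (L(b) = -3 + (15*6)/9 = -3 + (1/9)*90 = -3 + 10 = 7)
v = -9 (v = -3*3 = -9)
G(P, x) = 36 + P (G(P, x) = P - 4*(-9) = P + 36 = 36 + P)
((-231230 - 1*1354443) + z) + G(684, L(14)) = ((-231230 - 1*1354443) - 2639035) + (36 + 684) = ((-231230 - 1354443) - 2639035) + 720 = (-1585673 - 2639035) + 720 = -4224708 + 720 = -4223988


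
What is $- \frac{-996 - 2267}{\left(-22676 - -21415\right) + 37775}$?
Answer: $\frac{3263}{36514} \approx 0.089363$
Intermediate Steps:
$- \frac{-996 - 2267}{\left(-22676 - -21415\right) + 37775} = - \frac{-3263}{\left(-22676 + 21415\right) + 37775} = - \frac{-3263}{-1261 + 37775} = - \frac{-3263}{36514} = \left(-1\right) \left(- \frac{3263}{36514}\right) = \frac{3263}{36514}$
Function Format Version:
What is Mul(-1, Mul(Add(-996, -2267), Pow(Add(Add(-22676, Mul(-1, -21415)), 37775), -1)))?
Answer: Rational(3263, 36514) ≈ 0.089363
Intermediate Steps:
Mul(-1, Mul(Add(-996, -2267), Pow(Add(Add(-22676, Mul(-1, -21415)), 37775), -1))) = Mul(-1, Mul(-3263, Pow(Add(Add(-22676, 21415), 37775), -1))) = Mul(-1, Mul(-3263, Pow(Add(-1261, 37775), -1))) = Mul(-1, Mul(-3263, Pow(36514, -1))) = Mul(-1, Mul(-3263, Rational(1, 36514))) = Mul(-1, Rational(-3263, 36514)) = Rational(3263, 36514)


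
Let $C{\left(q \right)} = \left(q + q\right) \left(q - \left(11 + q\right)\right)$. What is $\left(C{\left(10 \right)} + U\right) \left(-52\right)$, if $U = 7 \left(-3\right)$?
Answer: $12532$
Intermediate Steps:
$C{\left(q \right)} = - 22 q$ ($C{\left(q \right)} = 2 q \left(-11\right) = - 22 q$)
$U = -21$
$\left(C{\left(10 \right)} + U\right) \left(-52\right) = \left(\left(-22\right) 10 - 21\right) \left(-52\right) = \left(-220 - 21\right) \left(-52\right) = \left(-241\right) \left(-52\right) = 12532$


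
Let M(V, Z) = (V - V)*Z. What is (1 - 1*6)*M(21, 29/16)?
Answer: 0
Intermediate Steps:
M(V, Z) = 0 (M(V, Z) = 0*Z = 0)
(1 - 1*6)*M(21, 29/16) = (1 - 1*6)*0 = (1 - 6)*0 = -5*0 = 0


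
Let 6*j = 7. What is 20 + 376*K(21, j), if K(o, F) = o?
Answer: 7916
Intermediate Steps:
j = 7/6 (j = (⅙)*7 = 7/6 ≈ 1.1667)
20 + 376*K(21, j) = 20 + 376*21 = 20 + 7896 = 7916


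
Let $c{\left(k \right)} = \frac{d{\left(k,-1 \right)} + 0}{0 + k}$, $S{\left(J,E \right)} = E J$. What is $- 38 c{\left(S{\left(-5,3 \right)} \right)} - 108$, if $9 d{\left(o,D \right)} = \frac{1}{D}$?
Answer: $- \frac{14618}{135} \approx -108.28$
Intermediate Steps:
$d{\left(o,D \right)} = \frac{1}{9 D}$
$c{\left(k \right)} = - \frac{1}{9 k}$ ($c{\left(k \right)} = \frac{\frac{1}{9 \left(-1\right)} + 0}{0 + k} = \frac{\frac{1}{9} \left(-1\right) + 0}{k} = \frac{- \frac{1}{9} + 0}{k} = - \frac{1}{9 k}$)
$- 38 c{\left(S{\left(-5,3 \right)} \right)} - 108 = - 38 \left(- \frac{1}{9 \cdot 3 \left(-5\right)}\right) - 108 = - 38 \left(- \frac{1}{9 \left(-15\right)}\right) - 108 = - 38 \left(\left(- \frac{1}{9}\right) \left(- \frac{1}{15}\right)\right) - 108 = \left(-38\right) \frac{1}{135} - 108 = - \frac{38}{135} - 108 = - \frac{14618}{135}$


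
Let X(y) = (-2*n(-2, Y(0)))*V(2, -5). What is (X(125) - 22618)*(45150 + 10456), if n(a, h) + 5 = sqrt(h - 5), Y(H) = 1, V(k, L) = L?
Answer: -1260476808 + 1112120*I ≈ -1.2605e+9 + 1.1121e+6*I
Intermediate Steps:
n(a, h) = -5 + sqrt(-5 + h) (n(a, h) = -5 + sqrt(h - 5) = -5 + sqrt(-5 + h))
X(y) = -50 + 20*I (X(y) = -2*(-5 + sqrt(-5 + 1))*(-5) = -2*(-5 + sqrt(-4))*(-5) = -2*(-5 + 2*I)*(-5) = (10 - 4*I)*(-5) = -50 + 20*I)
(X(125) - 22618)*(45150 + 10456) = ((-50 + 20*I) - 22618)*(45150 + 10456) = (-22668 + 20*I)*55606 = -1260476808 + 1112120*I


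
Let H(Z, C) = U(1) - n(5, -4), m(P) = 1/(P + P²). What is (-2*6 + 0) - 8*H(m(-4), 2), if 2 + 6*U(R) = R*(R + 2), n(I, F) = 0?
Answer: -40/3 ≈ -13.333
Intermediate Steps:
U(R) = -⅓ + R*(2 + R)/6 (U(R) = -⅓ + (R*(R + 2))/6 = -⅓ + (R*(2 + R))/6 = -⅓ + R*(2 + R)/6)
H(Z, C) = ⅙ (H(Z, C) = (-⅓ + (⅓)*1 + (⅙)*1²) - 1*0 = (-⅓ + ⅓ + (⅙)*1) + 0 = (-⅓ + ⅓ + ⅙) + 0 = ⅙ + 0 = ⅙)
(-2*6 + 0) - 8*H(m(-4), 2) = (-2*6 + 0) - 8*⅙ = (-12 + 0) - 4/3 = -12 - 4/3 = -40/3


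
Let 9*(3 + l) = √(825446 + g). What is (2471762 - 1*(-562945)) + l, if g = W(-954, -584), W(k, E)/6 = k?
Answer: 3034704 + √819722/9 ≈ 3.0348e+6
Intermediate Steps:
W(k, E) = 6*k
g = -5724 (g = 6*(-954) = -5724)
l = -3 + √819722/9 (l = -3 + √(825446 - 5724)/9 = -3 + √819722/9 ≈ 97.598)
(2471762 - 1*(-562945)) + l = (2471762 - 1*(-562945)) + (-3 + √819722/9) = (2471762 + 562945) + (-3 + √819722/9) = 3034707 + (-3 + √819722/9) = 3034704 + √819722/9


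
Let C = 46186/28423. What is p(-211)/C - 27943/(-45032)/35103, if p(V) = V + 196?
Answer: -336973552566361/36504451329528 ≈ -9.2310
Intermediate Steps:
C = 46186/28423 (C = 46186*(1/28423) = 46186/28423 ≈ 1.6250)
p(V) = 196 + V
p(-211)/C - 27943/(-45032)/35103 = (196 - 211)/(46186/28423) - 27943/(-45032)/35103 = -15*28423/46186 - 27943*(-1/45032)*(1/35103) = -426345/46186 + (27943/45032)*(1/35103) = -426345/46186 + 27943/1580758296 = -336973552566361/36504451329528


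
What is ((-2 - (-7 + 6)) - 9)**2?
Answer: 100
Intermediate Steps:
((-2 - (-7 + 6)) - 9)**2 = ((-2 - 1*(-1)) - 9)**2 = ((-2 + 1) - 9)**2 = (-1 - 9)**2 = (-10)**2 = 100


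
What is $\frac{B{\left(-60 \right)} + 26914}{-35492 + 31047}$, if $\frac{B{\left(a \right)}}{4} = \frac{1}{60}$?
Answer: $- \frac{57673}{9525} \approx -6.0549$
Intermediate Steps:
$B{\left(a \right)} = \frac{1}{15}$ ($B{\left(a \right)} = \frac{4}{60} = 4 \cdot \frac{1}{60} = \frac{1}{15}$)
$\frac{B{\left(-60 \right)} + 26914}{-35492 + 31047} = \frac{\frac{1}{15} + 26914}{-35492 + 31047} = \frac{403711}{15 \left(-4445\right)} = \frac{403711}{15} \left(- \frac{1}{4445}\right) = - \frac{57673}{9525}$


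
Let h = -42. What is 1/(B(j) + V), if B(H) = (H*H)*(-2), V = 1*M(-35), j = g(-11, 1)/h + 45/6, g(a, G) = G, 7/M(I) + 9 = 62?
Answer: -23373/2609707 ≈ -0.0089562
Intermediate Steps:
M(I) = 7/53 (M(I) = 7/(-9 + 62) = 7/53)
j = 157/21 (j = 1/(-42) + 45/6 = 1*(-1/42) + 45*(⅙) = -1/42 + 15/2 = 157/21 ≈ 7.4762)
V = 7/53 (V = 1*(7/53) = 7/53 ≈ 0.13208)
B(H) = -2*H² (B(H) = H²*(-2) = -2*H²)
1/(B(j) + V) = 1/(-2*(157/21)² + 7/53) = 1/(-2*24649/441 + 7/53) = 1/(-49298/441 + 7/53) = 1/(-2609707/23373) = -23373/2609707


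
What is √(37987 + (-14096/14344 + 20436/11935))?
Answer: √143768384634393365/1945405 ≈ 194.90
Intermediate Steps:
√(37987 + (-14096/14344 + 20436/11935)) = √(37987 + (-14096*1/14344 + 20436*(1/11935))) = √(37987 + (-1762/1793 + 20436/11935)) = √(37987 + 1419298/1945405) = √(73901519033/1945405) = √143768384634393365/1945405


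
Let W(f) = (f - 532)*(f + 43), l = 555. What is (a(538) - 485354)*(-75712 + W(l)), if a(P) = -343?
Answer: 30092814726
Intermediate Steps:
W(f) = (-532 + f)*(43 + f)
(a(538) - 485354)*(-75712 + W(l)) = (-343 - 485354)*(-75712 + (-22876 + 555² - 489*555)) = -485697*(-75712 + (-22876 + 308025 - 271395)) = -485697*(-75712 + 13754) = -485697*(-61958) = 30092814726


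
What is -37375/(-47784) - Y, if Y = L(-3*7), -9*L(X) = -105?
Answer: -520105/47784 ≈ -10.885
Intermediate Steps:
L(X) = 35/3 (L(X) = -⅑*(-105) = 35/3)
Y = 35/3 ≈ 11.667
-37375/(-47784) - Y = -37375/(-47784) - 1*35/3 = -37375*(-1/47784) - 35/3 = 37375/47784 - 35/3 = -520105/47784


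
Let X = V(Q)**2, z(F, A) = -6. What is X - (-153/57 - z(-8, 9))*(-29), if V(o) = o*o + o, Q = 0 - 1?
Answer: 1827/19 ≈ 96.158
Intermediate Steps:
Q = -1
V(o) = o + o**2 (V(o) = o**2 + o = o + o**2)
X = 0 (X = (-(1 - 1))**2 = (-1*0)**2 = 0**2 = 0)
X - (-153/57 - z(-8, 9))*(-29) = 0 - (-153/57 - 1*(-6))*(-29) = 0 - (-153*1/57 + 6)*(-29) = 0 - (-51/19 + 6)*(-29) = 0 - 63*(-29)/19 = 0 - 1*(-1827/19) = 0 + 1827/19 = 1827/19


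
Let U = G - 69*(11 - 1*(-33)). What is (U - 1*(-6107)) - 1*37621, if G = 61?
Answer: -34489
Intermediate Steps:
U = -2975 (U = 61 - 69*(11 - 1*(-33)) = 61 - 69*(11 + 33) = 61 - 69*44 = 61 - 3036 = -2975)
(U - 1*(-6107)) - 1*37621 = (-2975 - 1*(-6107)) - 1*37621 = (-2975 + 6107) - 37621 = 3132 - 37621 = -34489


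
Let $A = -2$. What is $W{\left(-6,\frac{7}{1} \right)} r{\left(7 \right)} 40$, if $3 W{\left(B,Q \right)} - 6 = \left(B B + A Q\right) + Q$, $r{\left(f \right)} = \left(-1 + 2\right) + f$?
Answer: $\frac{11200}{3} \approx 3733.3$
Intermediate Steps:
$r{\left(f \right)} = 1 + f$
$W{\left(B,Q \right)} = 2 - \frac{Q}{3} + \frac{B^{2}}{3}$ ($W{\left(B,Q \right)} = 2 + \frac{\left(B B - 2 Q\right) + Q}{3} = 2 + \frac{\left(B^{2} - 2 Q\right) + Q}{3} = 2 + \frac{B^{2} - Q}{3} = 2 + \left(- \frac{Q}{3} + \frac{B^{2}}{3}\right) = 2 - \frac{Q}{3} + \frac{B^{2}}{3}$)
$W{\left(-6,\frac{7}{1} \right)} r{\left(7 \right)} 40 = \left(2 - \frac{7 \cdot 1^{-1}}{3} + \frac{\left(-6\right)^{2}}{3}\right) \left(1 + 7\right) 40 = \left(2 - \frac{7 \cdot 1}{3} + \frac{1}{3} \cdot 36\right) 8 \cdot 40 = \left(2 - \frac{7}{3} + 12\right) 8 \cdot 40 = \frac{35}{3} \cdot 8 \cdot 40 = \frac{280}{3} \cdot 40 = \frac{11200}{3}$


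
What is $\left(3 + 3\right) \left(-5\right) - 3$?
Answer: $-33$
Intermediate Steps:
$\left(3 + 3\right) \left(-5\right) - 3 = 6 \left(-5\right) - 3 = -30 - 3 = -33$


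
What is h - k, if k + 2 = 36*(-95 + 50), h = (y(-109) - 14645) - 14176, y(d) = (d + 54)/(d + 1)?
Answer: -2937437/108 ≈ -27199.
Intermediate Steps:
y(d) = (54 + d)/(1 + d)
h = -3112613/108 (h = ((54 - 109)/(1 - 109) - 14645) - 14176 = (-55/(-108) - 14645) - 14176 = (-1/108*(-55) - 14645) - 14176 = (55/108 - 14645) - 14176 = -1581605/108 - 14176 = -3112613/108 ≈ -28821.)
k = -1622 (k = -2 + 36*(-95 + 50) = -2 + 36*(-45) = -2 - 1620 = -1622)
h - k = -3112613/108 - 1*(-1622) = -3112613/108 + 1622 = -2937437/108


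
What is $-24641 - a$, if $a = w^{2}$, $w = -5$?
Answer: $-24666$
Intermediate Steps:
$a = 25$ ($a = \left(-5\right)^{2} = 25$)
$-24641 - a = -24641 - 25 = -24666$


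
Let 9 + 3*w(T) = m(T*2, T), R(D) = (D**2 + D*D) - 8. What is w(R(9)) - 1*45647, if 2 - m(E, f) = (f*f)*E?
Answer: -2480492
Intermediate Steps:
m(E, f) = 2 - E*f**2 (m(E, f) = 2 - f*f*E = 2 - f**2*E = 2 - E*f**2)
R(D) = -8 + 2*D**2 (R(D) = (D**2 + D**2) - 8 = 2*D**2 - 8 = -8 + 2*D**2)
w(T) = -7/3 - 2*T**3/3 (w(T) = -3 + (2 - T*2*T**2)/3 = -3 + (2 - 2*T*T**2)/3 = -3 + (2 - 2*T**3)/3 = -3 + (2/3 - 2*T**3/3) = -7/3 - 2*T**3/3)
w(R(9)) - 1*45647 = (-7/3 - 2*(-8 + 2*9**2)**3/3) - 1*45647 = (-7/3 - 2*(-8 + 2*81)**3/3) - 45647 = (-7/3 - 2*(-8 + 162)**3/3) - 45647 = (-7/3 - 2/3*154**3) - 45647 = (-7/3 - 2/3*3652264) - 45647 = (-7/3 - 7304528/3) - 45647 = -2434845 - 45647 = -2480492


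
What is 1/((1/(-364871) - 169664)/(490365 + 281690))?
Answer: -56340095981/12381094669 ≈ -4.5505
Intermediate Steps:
1/((1/(-364871) - 169664)/(490365 + 281690)) = 1/((-1/364871 - 169664)/772055) = 1/(-61905473345/364871*1/772055) = 1/(-12381094669/56340095981) = -56340095981/12381094669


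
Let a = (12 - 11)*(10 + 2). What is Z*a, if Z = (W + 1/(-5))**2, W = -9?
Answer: 25392/25 ≈ 1015.7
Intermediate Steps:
a = 12 (a = 1*12 = 12)
Z = 2116/25 (Z = (-9 + 1/(-5))**2 = (-9 - 1/5)**2 = (-46/5)**2 = 2116/25 ≈ 84.640)
Z*a = (2116/25)*12 = 25392/25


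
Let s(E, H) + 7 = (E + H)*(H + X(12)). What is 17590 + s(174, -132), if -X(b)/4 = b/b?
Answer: 11871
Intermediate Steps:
X(b) = -4 (X(b) = -4*b/b = -4*1 = -4)
s(E, H) = -7 + (-4 + H)*(E + H) (s(E, H) = -7 + (E + H)*(H - 4) = -7 + (E + H)*(-4 + H) = -7 + (-4 + H)*(E + H))
17590 + s(174, -132) = 17590 + (-7 + (-132)**2 - 4*174 - 4*(-132) + 174*(-132)) = 17590 + (-7 + 17424 - 696 + 528 - 22968) = 17590 - 5719 = 11871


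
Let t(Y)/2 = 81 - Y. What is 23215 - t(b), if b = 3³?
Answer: 23107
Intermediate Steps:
b = 27
t(Y) = 162 - 2*Y (t(Y) = 2*(81 - Y) = 162 - 2*Y)
23215 - t(b) = 23215 - (162 - 2*27) = 23215 - (162 - 54) = 23215 - 1*108 = 23215 - 108 = 23107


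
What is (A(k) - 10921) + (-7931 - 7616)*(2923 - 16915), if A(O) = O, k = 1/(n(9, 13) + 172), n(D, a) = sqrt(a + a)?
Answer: 3214768027723/14779 - sqrt(26)/29558 ≈ 2.1752e+8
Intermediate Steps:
n(D, a) = sqrt(2)*sqrt(a) (n(D, a) = sqrt(2*a) = sqrt(2)*sqrt(a))
k = 1/(172 + sqrt(26)) (k = 1/(sqrt(2)*sqrt(13) + 172) = 1/(sqrt(26) + 172) = 1/(172 + sqrt(26)) ≈ 0.0056466)
(A(k) - 10921) + (-7931 - 7616)*(2923 - 16915) = ((86/14779 - sqrt(26)/29558) - 10921) + (-7931 - 7616)*(2923 - 16915) = (-161401373/14779 - sqrt(26)/29558) - 15547*(-13992) = (-161401373/14779 - sqrt(26)/29558) + 217533624 = 3214768027723/14779 - sqrt(26)/29558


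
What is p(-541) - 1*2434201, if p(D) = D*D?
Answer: -2141520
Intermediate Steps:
p(D) = D**2
p(-541) - 1*2434201 = (-541)**2 - 1*2434201 = 292681 - 2434201 = -2141520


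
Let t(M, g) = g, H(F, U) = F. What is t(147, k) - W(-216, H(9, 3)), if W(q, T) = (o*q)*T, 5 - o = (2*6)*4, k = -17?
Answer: -83609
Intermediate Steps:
o = -43 (o = 5 - 2*6*4 = 5 - 12*4 = 5 - 1*48 = 5 - 48 = -43)
W(q, T) = -43*T*q (W(q, T) = (-43*q)*T = -43*T*q)
t(147, k) - W(-216, H(9, 3)) = -17 - (-43)*9*(-216) = -17 - 1*83592 = -17 - 83592 = -83609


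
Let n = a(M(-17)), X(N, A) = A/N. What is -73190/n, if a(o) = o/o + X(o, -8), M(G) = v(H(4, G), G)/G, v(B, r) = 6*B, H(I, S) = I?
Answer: -21957/2 ≈ -10979.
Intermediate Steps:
M(G) = 24/G (M(G) = (6*4)/G = 24/G)
a(o) = 1 - 8/o (a(o) = o/o - 8/o = 1 - 8/o)
n = 20/3 (n = (-8 + 24/(-17))/((24/(-17))) = (-8 + 24*(-1/17))/((24*(-1/17))) = (-8 - 24/17)/(-24/17) = -17/24*(-160/17) = 20/3 ≈ 6.6667)
-73190/n = -73190/20/3 = -73190*3/20 = -21957/2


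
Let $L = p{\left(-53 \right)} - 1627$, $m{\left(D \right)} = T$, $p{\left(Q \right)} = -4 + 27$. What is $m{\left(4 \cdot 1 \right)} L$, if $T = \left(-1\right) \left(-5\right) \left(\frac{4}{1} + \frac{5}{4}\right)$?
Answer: $-42105$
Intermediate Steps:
$p{\left(Q \right)} = 23$
$T = \frac{105}{4}$ ($T = 5 \left(4 \cdot 1 + 5 \cdot \frac{1}{4}\right) = 5 \left(4 + \frac{5}{4}\right) = 5 \cdot \frac{21}{4} = \frac{105}{4} \approx 26.25$)
$m{\left(D \right)} = \frac{105}{4}$
$L = -1604$ ($L = 23 - 1627 = -1604$)
$m{\left(4 \cdot 1 \right)} L = \frac{105}{4} \left(-1604\right) = -42105$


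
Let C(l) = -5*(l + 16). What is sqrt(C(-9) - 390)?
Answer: 5*I*sqrt(17) ≈ 20.616*I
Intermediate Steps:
C(l) = -80 - 5*l (C(l) = -5*(16 + l) = -80 - 5*l)
sqrt(C(-9) - 390) = sqrt((-80 - 5*(-9)) - 390) = sqrt((-80 + 45) - 390) = sqrt(-35 - 390) = sqrt(-425) = 5*I*sqrt(17)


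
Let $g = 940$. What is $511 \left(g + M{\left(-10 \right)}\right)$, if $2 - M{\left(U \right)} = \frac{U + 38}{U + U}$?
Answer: $\frac{2410387}{5} \approx 4.8208 \cdot 10^{5}$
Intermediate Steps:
$M{\left(U \right)} = 2 - \frac{38 + U}{2 U}$ ($M{\left(U \right)} = 2 - \frac{U + 38}{U + U} = 2 - \frac{38 + U}{2 U}$)
$511 \left(g + M{\left(-10 \right)}\right) = 511 \left(940 - \left(- \frac{3}{2} + \frac{19}{-10}\right)\right) = 511 \left(940 + \left(\frac{3}{2} - - \frac{19}{10}\right)\right) = 511 \left(940 + \left(\frac{3}{2} + \frac{19}{10}\right)\right) = 511 \left(940 + \frac{17}{5}\right) = 511 \cdot \frac{4717}{5} = \frac{2410387}{5}$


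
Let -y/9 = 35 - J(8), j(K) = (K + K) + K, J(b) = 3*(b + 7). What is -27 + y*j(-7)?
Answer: -1917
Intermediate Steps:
J(b) = 21 + 3*b (J(b) = 3*(7 + b) = 21 + 3*b)
j(K) = 3*K (j(K) = 2*K + K = 3*K)
y = 90 (y = -9*(35 - (21 + 3*8)) = -9*(35 - (21 + 24)) = -9*(35 - 1*45) = -9*(35 - 45) = -9*(-10) = 90)
-27 + y*j(-7) = -27 + 90*(3*(-7)) = -27 + 90*(-21) = -27 - 1890 = -1917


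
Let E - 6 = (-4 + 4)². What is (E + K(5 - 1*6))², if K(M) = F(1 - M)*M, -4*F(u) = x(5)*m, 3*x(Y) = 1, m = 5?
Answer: 5929/144 ≈ 41.174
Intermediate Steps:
E = 6 (E = 6 + (-4 + 4)² = 6 + 0² = 6 + 0 = 6)
x(Y) = ⅓ (x(Y) = (⅓)*1 = ⅓)
F(u) = -5/12
K(M) = -5*M/12
(E + K(5 - 1*6))² = (6 - 5*(5 - 1*6)/12)² = (6 - 5*(5 - 6)/12)² = (6 - 5/12*(-1))² = (6 + 5/12)² = (77/12)² = 5929/144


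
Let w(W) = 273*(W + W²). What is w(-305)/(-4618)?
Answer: -12656280/2309 ≈ -5481.3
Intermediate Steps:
w(W) = 273*W + 273*W²
w(-305)/(-4618) = (273*(-305)*(1 - 305))/(-4618) = (273*(-305)*(-304))*(-1/4618) = 25312560*(-1/4618) = -12656280/2309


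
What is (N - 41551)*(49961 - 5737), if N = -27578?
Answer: -3057160896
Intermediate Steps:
(N - 41551)*(49961 - 5737) = (-27578 - 41551)*(49961 - 5737) = -69129*44224 = -3057160896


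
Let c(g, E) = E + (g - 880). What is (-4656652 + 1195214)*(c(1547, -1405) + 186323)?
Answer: -642390971230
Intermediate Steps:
c(g, E) = -880 + E + g (c(g, E) = E + (-880 + g) = -880 + E + g)
(-4656652 + 1195214)*(c(1547, -1405) + 186323) = (-4656652 + 1195214)*((-880 - 1405 + 1547) + 186323) = -3461438*(-738 + 186323) = -3461438*185585 = -642390971230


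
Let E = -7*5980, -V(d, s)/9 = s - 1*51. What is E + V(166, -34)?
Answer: -41095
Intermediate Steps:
V(d, s) = 459 - 9*s (V(d, s) = -9*(s - 1*51) = -9*(s - 51) = -9*(-51 + s) = 459 - 9*s)
E = -41860
E + V(166, -34) = -41860 + (459 - 9*(-34)) = -41860 + (459 + 306) = -41860 + 765 = -41095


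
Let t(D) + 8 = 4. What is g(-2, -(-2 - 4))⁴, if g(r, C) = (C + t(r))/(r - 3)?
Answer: 16/625 ≈ 0.025600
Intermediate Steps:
t(D) = -4 (t(D) = -8 + 4 = -4)
g(r, C) = (-4 + C)/(-3 + r) (g(r, C) = (C - 4)/(r - 3) = (-4 + C)/(-3 + r))
g(-2, -(-2 - 4))⁴ = ((-4 - (-2 - 4))/(-3 - 2))⁴ = ((-4 - 1*(-6))/(-5))⁴ = (-(-4 + 6)/5)⁴ = (-⅕*2)⁴ = (-⅖)⁴ = 16/625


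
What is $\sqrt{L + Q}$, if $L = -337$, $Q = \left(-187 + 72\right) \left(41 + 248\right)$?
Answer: $2 i \sqrt{8393} \approx 183.23 i$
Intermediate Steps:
$Q = -33235$ ($Q = \left(-115\right) 289 = -33235$)
$\sqrt{L + Q} = \sqrt{-337 - 33235} = \sqrt{-33572} = 2 i \sqrt{8393}$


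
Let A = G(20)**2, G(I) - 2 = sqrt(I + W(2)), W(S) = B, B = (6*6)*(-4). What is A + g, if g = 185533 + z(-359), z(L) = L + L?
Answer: 184695 + 8*I*sqrt(31) ≈ 1.847e+5 + 44.542*I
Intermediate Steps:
B = -144 (B = 36*(-4) = -144)
W(S) = -144
z(L) = 2*L
G(I) = 2 + sqrt(-144 + I) (G(I) = 2 + sqrt(I - 144) = 2 + sqrt(-144 + I))
A = (2 + 2*I*sqrt(31))**2 (A = (2 + sqrt(-144 + 20))**2 = (2 + sqrt(-124))**2 = (2 + 2*I*sqrt(31))**2 ≈ -120.0 + 44.542*I)
g = 184815 (g = 185533 + 2*(-359) = 185533 - 718 = 184815)
A + g = (-120 + 8*I*sqrt(31)) + 184815 = 184695 + 8*I*sqrt(31)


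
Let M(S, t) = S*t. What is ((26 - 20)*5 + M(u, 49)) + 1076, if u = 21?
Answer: 2135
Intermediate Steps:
((26 - 20)*5 + M(u, 49)) + 1076 = ((26 - 20)*5 + 21*49) + 1076 = (6*5 + 1029) + 1076 = (30 + 1029) + 1076 = 1059 + 1076 = 2135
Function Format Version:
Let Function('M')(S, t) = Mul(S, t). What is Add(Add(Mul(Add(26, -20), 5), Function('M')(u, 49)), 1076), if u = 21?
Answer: 2135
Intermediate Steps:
Add(Add(Mul(Add(26, -20), 5), Function('M')(u, 49)), 1076) = Add(Add(Mul(Add(26, -20), 5), Mul(21, 49)), 1076) = Add(Add(Mul(6, 5), 1029), 1076) = Add(Add(30, 1029), 1076) = Add(1059, 1076) = 2135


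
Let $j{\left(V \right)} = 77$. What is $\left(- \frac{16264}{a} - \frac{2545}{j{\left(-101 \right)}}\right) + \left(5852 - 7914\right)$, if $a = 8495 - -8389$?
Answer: $- \frac{13902869}{6633} \approx -2096.0$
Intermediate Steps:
$a = 16884$ ($a = 8495 + 8389 = 16884$)
$\left(- \frac{16264}{a} - \frac{2545}{j{\left(-101 \right)}}\right) + \left(5852 - 7914\right) = \left(- \frac{16264}{16884} - \frac{2545}{77}\right) + \left(5852 - 7914\right) = \left(\left(-16264\right) \frac{1}{16884} - \frac{2545}{77}\right) + \left(5852 - 7914\right) = \left(- \frac{4066}{4221} - \frac{2545}{77}\right) - 2062 = - \frac{225623}{6633} - 2062 = - \frac{13902869}{6633}$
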